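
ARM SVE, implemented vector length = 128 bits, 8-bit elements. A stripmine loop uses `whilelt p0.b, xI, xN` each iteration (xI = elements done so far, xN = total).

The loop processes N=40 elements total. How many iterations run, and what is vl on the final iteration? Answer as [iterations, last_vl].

128-bit reg / 8-bit elem → 16 lanes
iterations = ceil(40/16) = 3; final-pass vl = 8

[iterations, last_vl] = [3, 8]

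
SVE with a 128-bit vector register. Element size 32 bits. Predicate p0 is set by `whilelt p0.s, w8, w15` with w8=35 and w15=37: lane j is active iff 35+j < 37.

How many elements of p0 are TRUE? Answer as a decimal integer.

register lanes = 128/32 = 4
p0[j] = (35+j < 37); true for j=0..1 → 2 lanes set

vl = 2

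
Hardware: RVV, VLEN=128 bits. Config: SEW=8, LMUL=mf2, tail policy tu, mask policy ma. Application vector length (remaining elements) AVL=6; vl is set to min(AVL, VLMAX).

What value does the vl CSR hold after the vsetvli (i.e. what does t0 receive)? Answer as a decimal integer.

VLMAX = VLEN×LMUL/SEW = 128×1/2/8 = 8
vl ← min(6, 8) = 6

vl = 6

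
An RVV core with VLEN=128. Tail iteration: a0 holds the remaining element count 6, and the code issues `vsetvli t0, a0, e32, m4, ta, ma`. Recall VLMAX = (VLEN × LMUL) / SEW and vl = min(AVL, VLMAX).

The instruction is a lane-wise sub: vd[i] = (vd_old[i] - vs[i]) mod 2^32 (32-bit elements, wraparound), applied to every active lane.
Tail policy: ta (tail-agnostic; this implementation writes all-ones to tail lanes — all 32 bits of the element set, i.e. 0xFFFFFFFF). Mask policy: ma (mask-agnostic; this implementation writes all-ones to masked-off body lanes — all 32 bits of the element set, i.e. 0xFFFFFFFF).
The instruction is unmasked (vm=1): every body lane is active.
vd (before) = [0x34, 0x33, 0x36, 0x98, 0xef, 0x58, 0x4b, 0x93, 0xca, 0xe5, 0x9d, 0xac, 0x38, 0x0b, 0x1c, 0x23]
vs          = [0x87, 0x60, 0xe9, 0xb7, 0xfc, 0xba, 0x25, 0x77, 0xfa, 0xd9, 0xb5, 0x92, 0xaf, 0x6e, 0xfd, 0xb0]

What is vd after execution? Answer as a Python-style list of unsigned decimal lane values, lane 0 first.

vd = [4294967213, 4294967251, 4294967117, 4294967265, 4294967283, 4294967198, 4294967295, 4294967295, 4294967295, 4294967295, 4294967295, 4294967295, 4294967295, 4294967295, 4294967295, 4294967295]

lanes per group: 128·4/32 = 16
vl = min(AVL, VLMAX) = min(6, 16) = 6
  i=0: sub(0x34,0x87) → 4294967213
  i=1: sub(0x33,0x60) → 4294967251
  i=2: sub(0x36,0xe9) → 4294967117
  i=3: sub(0x98,0xb7) → 4294967265
  i=4: sub(0xef,0xfc) → 4294967283
  i=5: sub(0x58,0xba) → 4294967198
  i=6: tail/ones → 4294967295
  i=7: tail/ones → 4294967295
  i=8: tail/ones → 4294967295
  i=9: tail/ones → 4294967295
  i=10: tail/ones → 4294967295
  i=11: tail/ones → 4294967295
  i=12: tail/ones → 4294967295
  i=13: tail/ones → 4294967295
  i=14: tail/ones → 4294967295
  i=15: tail/ones → 4294967295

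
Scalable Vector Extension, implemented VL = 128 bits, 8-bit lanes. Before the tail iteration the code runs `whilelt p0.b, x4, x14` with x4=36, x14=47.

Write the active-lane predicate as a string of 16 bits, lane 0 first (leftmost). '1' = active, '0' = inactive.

128-bit reg / 8-bit elem → 16 lanes
p0[j] = (36+j < 47); true for j=0..10 → 11 lanes set
bits (lane 0 leftmost): 1111111111100000

predicate = 1111111111100000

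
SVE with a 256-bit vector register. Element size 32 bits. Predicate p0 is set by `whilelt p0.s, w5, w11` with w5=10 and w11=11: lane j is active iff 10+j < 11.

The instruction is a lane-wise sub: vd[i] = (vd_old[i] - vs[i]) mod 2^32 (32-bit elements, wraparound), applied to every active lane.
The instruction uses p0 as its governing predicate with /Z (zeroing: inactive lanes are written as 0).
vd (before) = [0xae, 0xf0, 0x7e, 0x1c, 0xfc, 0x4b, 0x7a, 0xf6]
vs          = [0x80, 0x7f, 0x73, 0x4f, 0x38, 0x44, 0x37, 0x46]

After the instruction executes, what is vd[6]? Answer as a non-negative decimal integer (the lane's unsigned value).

vd[6] = 0

256-bit reg / 32-bit elem → 8 lanes
p0[j] = (10+j < 11); true for j=0..0 → 1 lanes set
lane  0: sub(0xae,0x80) ⇒ 0x2e
lane  1: tail/zero ⇒ 0x00
lane  2: tail/zero ⇒ 0x00
lane  3: tail/zero ⇒ 0x00
lane  4: tail/zero ⇒ 0x00
lane  5: tail/zero ⇒ 0x00
lane  6: tail/zero ⇒ 0x00
lane  7: tail/zero ⇒ 0x00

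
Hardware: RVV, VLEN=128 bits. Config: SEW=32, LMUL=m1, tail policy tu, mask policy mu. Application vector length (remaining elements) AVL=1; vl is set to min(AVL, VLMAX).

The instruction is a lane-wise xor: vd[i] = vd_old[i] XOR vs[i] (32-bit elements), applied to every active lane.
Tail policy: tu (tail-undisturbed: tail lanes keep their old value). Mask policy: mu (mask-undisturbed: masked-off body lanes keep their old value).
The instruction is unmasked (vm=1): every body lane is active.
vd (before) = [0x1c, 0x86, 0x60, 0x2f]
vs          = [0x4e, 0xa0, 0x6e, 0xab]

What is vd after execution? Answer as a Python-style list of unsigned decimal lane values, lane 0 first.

vd = [82, 134, 96, 47]

VLMAX = (128 × 1) / 32 = 4 lanes
vl ← min(1, 4) = 1
vd[0] xor(0x1c,0x4e) -> 0x52
vd[1] tail/keep -> 0x86
vd[2] tail/keep -> 0x60
vd[3] tail/keep -> 0x2f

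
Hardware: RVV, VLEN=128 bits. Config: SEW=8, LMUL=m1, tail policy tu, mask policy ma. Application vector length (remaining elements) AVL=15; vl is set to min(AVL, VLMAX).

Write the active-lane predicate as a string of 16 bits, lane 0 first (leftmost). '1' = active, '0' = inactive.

lanes per group: 128·1/8 = 16
AVL=15 ≤ VLMAX=16, so vl = 15
bits (lane 0 leftmost): 1111111111111110

predicate = 1111111111111110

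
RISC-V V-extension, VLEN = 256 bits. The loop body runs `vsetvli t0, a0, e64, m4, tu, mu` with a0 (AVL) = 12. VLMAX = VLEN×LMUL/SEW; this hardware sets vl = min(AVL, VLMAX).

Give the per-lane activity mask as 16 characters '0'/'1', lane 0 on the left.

VLMAX = VLEN×LMUL/SEW = 256×4/64 = 16
AVL=12 ≤ VLMAX=16, so vl = 12
bits (lane 0 leftmost): 1111111111110000

predicate = 1111111111110000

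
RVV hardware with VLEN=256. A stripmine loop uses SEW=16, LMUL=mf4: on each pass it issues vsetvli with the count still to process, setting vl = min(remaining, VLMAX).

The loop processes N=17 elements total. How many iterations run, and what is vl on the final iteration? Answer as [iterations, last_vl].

VLMAX = (256 × 1/4) / 16 = 4 lanes
N=17: ⌈17/4⌉ = 5 iters; last vl = 17 − 4×4 = 1

[iterations, last_vl] = [5, 1]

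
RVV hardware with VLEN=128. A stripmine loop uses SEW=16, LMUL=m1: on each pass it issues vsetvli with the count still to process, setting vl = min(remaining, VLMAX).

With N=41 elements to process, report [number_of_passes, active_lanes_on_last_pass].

[iterations, last_vl] = [6, 1]

VLMAX = (128 × 1) / 16 = 8 lanes
iterations = ceil(41/8) = 6; final-pass vl = 1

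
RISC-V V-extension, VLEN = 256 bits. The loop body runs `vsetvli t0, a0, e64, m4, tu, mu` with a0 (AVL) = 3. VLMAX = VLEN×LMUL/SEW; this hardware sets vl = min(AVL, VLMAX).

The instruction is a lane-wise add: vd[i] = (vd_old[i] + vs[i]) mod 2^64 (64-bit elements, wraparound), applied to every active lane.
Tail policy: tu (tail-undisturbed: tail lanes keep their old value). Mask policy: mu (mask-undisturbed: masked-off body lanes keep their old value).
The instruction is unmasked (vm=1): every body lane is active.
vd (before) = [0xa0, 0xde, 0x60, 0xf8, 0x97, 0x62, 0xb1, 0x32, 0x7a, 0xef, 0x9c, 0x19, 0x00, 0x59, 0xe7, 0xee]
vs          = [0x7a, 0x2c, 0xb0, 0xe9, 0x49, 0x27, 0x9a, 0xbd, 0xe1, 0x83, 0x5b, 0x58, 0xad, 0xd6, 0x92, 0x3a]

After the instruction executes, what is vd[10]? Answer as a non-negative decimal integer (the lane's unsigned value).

VLMAX = (256 × 4) / 64 = 16 lanes
vl = min(AVL, VLMAX) = min(3, 16) = 3
[0] add(0xa0,0x7a) = 0x11a
[1] add(0xde,0x2c) = 0x10a
[2] add(0x60,0xb0) = 0x110
[3] tail/keep = 0xf8
[4] tail/keep = 0x97
[5] tail/keep = 0x62
[6] tail/keep = 0xb1
[7] tail/keep = 0x32
[8] tail/keep = 0x7a
[9] tail/keep = 0xef
[10] tail/keep = 0x9c
[11] tail/keep = 0x19
[12] tail/keep = 0x00
[13] tail/keep = 0x59
[14] tail/keep = 0xe7
[15] tail/keep = 0xee

vd[10] = 156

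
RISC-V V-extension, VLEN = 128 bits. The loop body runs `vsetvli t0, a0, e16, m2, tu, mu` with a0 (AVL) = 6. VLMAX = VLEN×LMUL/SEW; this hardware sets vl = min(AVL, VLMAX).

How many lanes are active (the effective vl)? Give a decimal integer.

lanes per group: 128·2/16 = 16
AVL=6 ≤ VLMAX=16, so vl = 6

vl = 6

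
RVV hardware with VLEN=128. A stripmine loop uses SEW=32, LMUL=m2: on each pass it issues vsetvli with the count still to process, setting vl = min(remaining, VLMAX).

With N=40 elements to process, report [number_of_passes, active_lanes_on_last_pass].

[iterations, last_vl] = [5, 8]

VLMAX = (128 × 2) / 32 = 8 lanes
iterations = ceil(40/8) = 5; final-pass vl = 8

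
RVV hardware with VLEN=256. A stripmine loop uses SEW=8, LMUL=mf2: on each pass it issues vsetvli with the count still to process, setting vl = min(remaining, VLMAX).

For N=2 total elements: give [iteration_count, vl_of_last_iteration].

lanes per group: 256·1/2/8 = 16
iterations = ceil(2/16) = 1; final-pass vl = 2

[iterations, last_vl] = [1, 2]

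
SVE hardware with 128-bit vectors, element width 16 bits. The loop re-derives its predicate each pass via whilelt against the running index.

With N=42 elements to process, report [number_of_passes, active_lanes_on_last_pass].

[iterations, last_vl] = [6, 2]

register lanes = 128/16 = 8
N=42: ⌈42/8⌉ = 6 iters; last vl = 42 − 5×8 = 2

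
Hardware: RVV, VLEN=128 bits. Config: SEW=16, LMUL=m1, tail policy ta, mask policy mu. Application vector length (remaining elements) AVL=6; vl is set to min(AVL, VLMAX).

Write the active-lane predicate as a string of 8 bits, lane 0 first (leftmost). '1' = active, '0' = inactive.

predicate = 11111100

VLMAX = VLEN×LMUL/SEW = 128×1/16 = 8
vl = min(AVL, VLMAX) = min(6, 8) = 6
bits (lane 0 leftmost): 11111100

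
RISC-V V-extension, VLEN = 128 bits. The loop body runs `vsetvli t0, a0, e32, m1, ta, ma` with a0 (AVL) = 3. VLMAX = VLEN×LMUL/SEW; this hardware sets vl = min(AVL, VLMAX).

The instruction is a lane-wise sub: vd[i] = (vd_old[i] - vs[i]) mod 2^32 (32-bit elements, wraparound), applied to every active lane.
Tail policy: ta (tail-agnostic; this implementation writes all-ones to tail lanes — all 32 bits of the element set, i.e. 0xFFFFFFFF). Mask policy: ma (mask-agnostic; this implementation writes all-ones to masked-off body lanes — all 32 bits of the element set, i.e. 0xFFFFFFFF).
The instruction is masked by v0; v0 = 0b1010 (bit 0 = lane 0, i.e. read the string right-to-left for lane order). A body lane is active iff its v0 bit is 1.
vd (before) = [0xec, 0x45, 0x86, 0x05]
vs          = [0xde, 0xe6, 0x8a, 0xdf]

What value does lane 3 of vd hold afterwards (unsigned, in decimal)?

VLMAX = VLEN×LMUL/SEW = 128×1/32 = 4
AVL=3 ≤ VLMAX=4, so vl = 3
vd[0] mask-off/ones -> 0xffffffff
vd[1] sub(0x45,0xe6) -> 0xffffff5f
vd[2] mask-off/ones -> 0xffffffff
vd[3] tail/ones -> 0xffffffff

vd[3] = 4294967295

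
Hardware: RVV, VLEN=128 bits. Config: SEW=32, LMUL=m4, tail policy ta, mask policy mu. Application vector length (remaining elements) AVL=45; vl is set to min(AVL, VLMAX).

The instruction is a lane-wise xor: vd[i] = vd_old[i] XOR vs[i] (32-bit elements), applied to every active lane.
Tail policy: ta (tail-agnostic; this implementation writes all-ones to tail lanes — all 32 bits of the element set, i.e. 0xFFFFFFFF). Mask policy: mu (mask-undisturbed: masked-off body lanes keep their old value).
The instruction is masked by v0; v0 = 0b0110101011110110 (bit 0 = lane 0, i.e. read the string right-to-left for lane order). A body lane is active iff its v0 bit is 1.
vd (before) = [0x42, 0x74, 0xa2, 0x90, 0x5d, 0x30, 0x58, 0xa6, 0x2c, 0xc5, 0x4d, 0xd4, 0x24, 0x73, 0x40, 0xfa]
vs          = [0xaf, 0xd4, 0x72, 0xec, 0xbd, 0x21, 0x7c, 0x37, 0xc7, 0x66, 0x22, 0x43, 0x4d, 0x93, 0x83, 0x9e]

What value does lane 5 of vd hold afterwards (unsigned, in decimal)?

VLMAX = VLEN×LMUL/SEW = 128×4/32 = 16
AVL=45 > VLMAX=16, so vl = 16
lane  0: mask-off/keep ⇒ 0x42
lane  1: xor(0x74,0xd4) ⇒ 0xa0
lane  2: xor(0xa2,0x72) ⇒ 0xd0
lane  3: mask-off/keep ⇒ 0x90
lane  4: xor(0x5d,0xbd) ⇒ 0xe0
lane  5: xor(0x30,0x21) ⇒ 0x11
lane  6: xor(0x58,0x7c) ⇒ 0x24
lane  7: xor(0xa6,0x37) ⇒ 0x91
lane  8: mask-off/keep ⇒ 0x2c
lane  9: xor(0xc5,0x66) ⇒ 0xa3
lane 10: mask-off/keep ⇒ 0x4d
lane 11: xor(0xd4,0x43) ⇒ 0x97
lane 12: mask-off/keep ⇒ 0x24
lane 13: xor(0x73,0x93) ⇒ 0xe0
lane 14: xor(0x40,0x83) ⇒ 0xc3
lane 15: mask-off/keep ⇒ 0xfa

vd[5] = 17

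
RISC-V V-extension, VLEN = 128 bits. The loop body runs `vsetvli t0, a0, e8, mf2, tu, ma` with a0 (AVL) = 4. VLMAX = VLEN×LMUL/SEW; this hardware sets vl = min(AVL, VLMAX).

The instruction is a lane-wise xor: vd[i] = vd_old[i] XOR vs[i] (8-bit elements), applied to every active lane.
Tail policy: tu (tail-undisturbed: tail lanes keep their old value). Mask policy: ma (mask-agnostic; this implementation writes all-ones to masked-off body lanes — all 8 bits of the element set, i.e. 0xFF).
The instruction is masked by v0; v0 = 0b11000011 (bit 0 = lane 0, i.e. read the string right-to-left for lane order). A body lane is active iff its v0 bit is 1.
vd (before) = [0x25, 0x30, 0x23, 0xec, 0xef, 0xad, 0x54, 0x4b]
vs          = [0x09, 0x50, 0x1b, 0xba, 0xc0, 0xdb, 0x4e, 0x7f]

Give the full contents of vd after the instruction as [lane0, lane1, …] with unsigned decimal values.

vd = [44, 96, 255, 255, 239, 173, 84, 75]

lanes per group: 128·1/2/8 = 8
vl = min(AVL, VLMAX) = min(4, 8) = 4
lane  0: xor(0x25,0x09) ⇒ 0x2c
lane  1: xor(0x30,0x50) ⇒ 0x60
lane  2: mask-off/ones ⇒ 0xff
lane  3: mask-off/ones ⇒ 0xff
lane  4: tail/keep ⇒ 0xef
lane  5: tail/keep ⇒ 0xad
lane  6: tail/keep ⇒ 0x54
lane  7: tail/keep ⇒ 0x4b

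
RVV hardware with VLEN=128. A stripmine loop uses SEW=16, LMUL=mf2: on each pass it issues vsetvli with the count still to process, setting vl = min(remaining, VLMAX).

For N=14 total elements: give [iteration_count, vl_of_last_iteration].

VLMAX = VLEN×LMUL/SEW = 128×1/2/16 = 4
iterations = ceil(14/4) = 4; final-pass vl = 2

[iterations, last_vl] = [4, 2]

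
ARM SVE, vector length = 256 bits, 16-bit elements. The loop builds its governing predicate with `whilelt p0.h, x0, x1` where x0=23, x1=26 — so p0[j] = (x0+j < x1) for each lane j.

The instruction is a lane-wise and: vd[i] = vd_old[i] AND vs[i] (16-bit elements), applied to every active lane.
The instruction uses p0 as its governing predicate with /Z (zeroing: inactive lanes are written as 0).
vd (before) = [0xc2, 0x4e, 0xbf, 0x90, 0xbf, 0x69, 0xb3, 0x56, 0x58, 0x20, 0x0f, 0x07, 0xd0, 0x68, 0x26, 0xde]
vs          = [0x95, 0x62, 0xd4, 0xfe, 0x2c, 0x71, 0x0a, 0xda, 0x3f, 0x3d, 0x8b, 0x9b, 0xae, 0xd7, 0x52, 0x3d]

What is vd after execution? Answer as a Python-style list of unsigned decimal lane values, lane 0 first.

vd = [128, 66, 148, 0, 0, 0, 0, 0, 0, 0, 0, 0, 0, 0, 0, 0]

lane count: 256 div 16 = 16
active while 23+j < 26, i.e. j ∈ [0,3) capped at 16 ⇒ 3
vd[0] and(0xc2,0x95) -> 0x80
vd[1] and(0x4e,0x62) -> 0x42
vd[2] and(0xbf,0xd4) -> 0x94
vd[3] tail/zero -> 0x00
vd[4] tail/zero -> 0x00
vd[5] tail/zero -> 0x00
vd[6] tail/zero -> 0x00
vd[7] tail/zero -> 0x00
vd[8] tail/zero -> 0x00
vd[9] tail/zero -> 0x00
vd[10] tail/zero -> 0x00
vd[11] tail/zero -> 0x00
vd[12] tail/zero -> 0x00
vd[13] tail/zero -> 0x00
vd[14] tail/zero -> 0x00
vd[15] tail/zero -> 0x00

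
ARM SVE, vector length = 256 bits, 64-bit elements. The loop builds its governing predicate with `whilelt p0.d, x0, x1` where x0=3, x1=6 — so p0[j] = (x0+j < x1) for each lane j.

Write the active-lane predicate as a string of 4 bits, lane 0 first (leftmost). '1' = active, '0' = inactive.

lane count: 256 div 64 = 4
whilelt: lane j active iff 3+j < 6 → j < 3 → 3 active
bits (lane 0 leftmost): 1110

predicate = 1110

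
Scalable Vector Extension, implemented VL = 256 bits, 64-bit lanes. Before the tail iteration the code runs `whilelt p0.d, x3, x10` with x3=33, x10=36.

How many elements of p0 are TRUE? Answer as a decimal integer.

256-bit reg / 64-bit elem → 4 lanes
active while 33+j < 36, i.e. j ∈ [0,3) capped at 4 ⇒ 3

vl = 3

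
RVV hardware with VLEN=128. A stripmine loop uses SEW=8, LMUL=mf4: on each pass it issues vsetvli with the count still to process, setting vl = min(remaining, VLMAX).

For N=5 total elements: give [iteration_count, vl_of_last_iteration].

[iterations, last_vl] = [2, 1]

VLMAX = VLEN×LMUL/SEW = 128×1/4/8 = 4
iterations = ceil(5/4) = 2; final-pass vl = 1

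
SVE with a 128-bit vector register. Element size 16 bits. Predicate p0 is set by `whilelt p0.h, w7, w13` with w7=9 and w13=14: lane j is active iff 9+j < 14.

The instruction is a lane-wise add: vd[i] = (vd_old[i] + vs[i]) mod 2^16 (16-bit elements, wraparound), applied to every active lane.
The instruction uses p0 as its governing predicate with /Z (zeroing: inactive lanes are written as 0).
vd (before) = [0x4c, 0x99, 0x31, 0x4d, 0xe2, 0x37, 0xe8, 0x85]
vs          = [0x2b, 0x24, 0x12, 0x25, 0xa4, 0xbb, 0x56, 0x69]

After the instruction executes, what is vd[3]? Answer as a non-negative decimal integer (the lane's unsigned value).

lane count: 128 div 16 = 8
active while 9+j < 14, i.e. j ∈ [0,5) capped at 8 ⇒ 5
[0] add(0x4c,0x2b) = 0x77
[1] add(0x99,0x24) = 0xbd
[2] add(0x31,0x12) = 0x43
[3] add(0x4d,0x25) = 0x72
[4] add(0xe2,0xa4) = 0x186
[5] tail/zero = 0x00
[6] tail/zero = 0x00
[7] tail/zero = 0x00

vd[3] = 114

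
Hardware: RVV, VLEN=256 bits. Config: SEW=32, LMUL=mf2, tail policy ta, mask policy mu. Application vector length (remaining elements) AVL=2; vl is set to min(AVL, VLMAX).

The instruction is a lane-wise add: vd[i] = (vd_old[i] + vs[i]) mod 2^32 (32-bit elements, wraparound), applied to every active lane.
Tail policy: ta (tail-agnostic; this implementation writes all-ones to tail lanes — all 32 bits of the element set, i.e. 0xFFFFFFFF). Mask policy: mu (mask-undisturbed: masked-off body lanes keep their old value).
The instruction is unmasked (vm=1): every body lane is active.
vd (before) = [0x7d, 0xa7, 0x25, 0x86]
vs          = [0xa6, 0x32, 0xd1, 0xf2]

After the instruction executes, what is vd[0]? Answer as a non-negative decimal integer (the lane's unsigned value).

vd[0] = 291

lanes per group: 256·1/2/32 = 4
AVL=2 ≤ VLMAX=4, so vl = 2
lane  0: add(0x7d,0xa6) ⇒ 0x123
lane  1: add(0xa7,0x32) ⇒ 0xd9
lane  2: tail/ones ⇒ 0xffffffff
lane  3: tail/ones ⇒ 0xffffffff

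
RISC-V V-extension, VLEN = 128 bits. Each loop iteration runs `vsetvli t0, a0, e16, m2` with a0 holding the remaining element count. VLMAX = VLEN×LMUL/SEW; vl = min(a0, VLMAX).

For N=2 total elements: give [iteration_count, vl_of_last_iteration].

[iterations, last_vl] = [1, 2]

VLMAX = VLEN×LMUL/SEW = 128×2/16 = 16
2 elements at 16/iter → 1 passes, remainder 2 on the last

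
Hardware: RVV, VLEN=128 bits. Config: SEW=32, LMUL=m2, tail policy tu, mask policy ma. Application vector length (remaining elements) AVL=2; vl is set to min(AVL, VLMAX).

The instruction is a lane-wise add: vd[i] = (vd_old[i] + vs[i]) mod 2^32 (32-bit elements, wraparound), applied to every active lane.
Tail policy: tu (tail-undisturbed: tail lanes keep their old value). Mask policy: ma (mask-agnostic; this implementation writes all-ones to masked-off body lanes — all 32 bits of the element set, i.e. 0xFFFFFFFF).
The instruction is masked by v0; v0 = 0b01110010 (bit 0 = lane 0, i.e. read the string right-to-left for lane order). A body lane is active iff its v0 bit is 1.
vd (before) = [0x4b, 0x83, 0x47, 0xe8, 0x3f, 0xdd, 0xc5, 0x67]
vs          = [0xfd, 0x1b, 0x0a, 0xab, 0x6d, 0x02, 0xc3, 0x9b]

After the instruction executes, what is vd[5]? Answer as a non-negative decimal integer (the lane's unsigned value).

vd[5] = 221

VLMAX = VLEN×LMUL/SEW = 128×2/32 = 8
vl ← min(2, 8) = 2
  i=0: mask-off/ones → 4294967295
  i=1: add(0x83,0x1b) → 158
  i=2: tail/keep → 71
  i=3: tail/keep → 232
  i=4: tail/keep → 63
  i=5: tail/keep → 221
  i=6: tail/keep → 197
  i=7: tail/keep → 103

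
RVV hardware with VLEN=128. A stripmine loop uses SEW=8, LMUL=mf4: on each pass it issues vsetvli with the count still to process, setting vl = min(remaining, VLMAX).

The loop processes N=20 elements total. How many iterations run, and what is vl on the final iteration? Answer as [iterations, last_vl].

lanes per group: 128·1/4/8 = 4
20 elements at 4/iter → 5 passes, remainder 4 on the last

[iterations, last_vl] = [5, 4]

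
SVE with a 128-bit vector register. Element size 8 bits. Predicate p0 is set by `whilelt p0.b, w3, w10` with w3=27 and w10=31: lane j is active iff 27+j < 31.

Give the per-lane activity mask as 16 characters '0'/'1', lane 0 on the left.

predicate = 1111000000000000

lane count: 128 div 8 = 16
active while 27+j < 31, i.e. j ∈ [0,4) capped at 16 ⇒ 4
bits (lane 0 leftmost): 1111000000000000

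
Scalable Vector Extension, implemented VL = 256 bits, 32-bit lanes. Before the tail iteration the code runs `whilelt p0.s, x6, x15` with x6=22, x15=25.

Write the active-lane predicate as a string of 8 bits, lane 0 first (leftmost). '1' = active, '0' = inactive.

predicate = 11100000

register lanes = 256/32 = 8
active while 22+j < 25, i.e. j ∈ [0,3) capped at 8 ⇒ 3
bits (lane 0 leftmost): 11100000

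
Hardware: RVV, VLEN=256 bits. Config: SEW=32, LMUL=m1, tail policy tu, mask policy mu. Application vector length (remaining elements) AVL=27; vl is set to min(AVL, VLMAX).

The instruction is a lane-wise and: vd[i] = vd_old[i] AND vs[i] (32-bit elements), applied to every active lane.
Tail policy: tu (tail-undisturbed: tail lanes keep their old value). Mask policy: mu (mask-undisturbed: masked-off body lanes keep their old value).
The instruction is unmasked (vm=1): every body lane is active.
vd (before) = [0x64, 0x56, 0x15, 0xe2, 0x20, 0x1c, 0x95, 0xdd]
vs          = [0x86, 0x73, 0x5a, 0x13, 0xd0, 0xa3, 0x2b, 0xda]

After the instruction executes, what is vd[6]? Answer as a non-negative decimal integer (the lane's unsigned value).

vd[6] = 1

VLMAX = VLEN×LMUL/SEW = 256×1/32 = 8
vl = min(AVL, VLMAX) = min(27, 8) = 8
[0] and(0x64,0x86) = 0x04
[1] and(0x56,0x73) = 0x52
[2] and(0x15,0x5a) = 0x10
[3] and(0xe2,0x13) = 0x02
[4] and(0x20,0xd0) = 0x00
[5] and(0x1c,0xa3) = 0x00
[6] and(0x95,0x2b) = 0x01
[7] and(0xdd,0xda) = 0xd8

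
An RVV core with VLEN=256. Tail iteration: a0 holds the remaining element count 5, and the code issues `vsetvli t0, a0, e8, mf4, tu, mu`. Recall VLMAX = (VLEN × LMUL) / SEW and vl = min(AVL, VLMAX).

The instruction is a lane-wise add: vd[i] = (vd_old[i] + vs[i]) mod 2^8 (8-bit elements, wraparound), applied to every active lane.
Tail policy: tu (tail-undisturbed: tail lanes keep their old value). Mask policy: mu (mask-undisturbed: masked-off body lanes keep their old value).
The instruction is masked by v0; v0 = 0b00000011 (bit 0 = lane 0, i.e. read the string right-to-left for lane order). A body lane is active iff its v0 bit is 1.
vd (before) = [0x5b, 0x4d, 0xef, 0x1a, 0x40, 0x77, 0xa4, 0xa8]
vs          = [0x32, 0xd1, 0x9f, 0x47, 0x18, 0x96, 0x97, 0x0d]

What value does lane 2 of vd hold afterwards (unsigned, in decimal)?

vd[2] = 239

VLMAX = VLEN×LMUL/SEW = 256×1/4/8 = 8
AVL=5 ≤ VLMAX=8, so vl = 5
lane  0: add(0x5b,0x32) ⇒ 0x8d
lane  1: add(0x4d,0xd1) ⇒ 0x1e
lane  2: mask-off/keep ⇒ 0xef
lane  3: mask-off/keep ⇒ 0x1a
lane  4: mask-off/keep ⇒ 0x40
lane  5: tail/keep ⇒ 0x77
lane  6: tail/keep ⇒ 0xa4
lane  7: tail/keep ⇒ 0xa8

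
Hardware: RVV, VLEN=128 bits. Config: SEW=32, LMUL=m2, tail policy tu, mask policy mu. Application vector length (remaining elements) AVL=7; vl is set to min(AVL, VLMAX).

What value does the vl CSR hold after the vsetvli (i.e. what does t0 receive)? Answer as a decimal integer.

vl = 7

lanes per group: 128·2/32 = 8
AVL=7 ≤ VLMAX=8, so vl = 7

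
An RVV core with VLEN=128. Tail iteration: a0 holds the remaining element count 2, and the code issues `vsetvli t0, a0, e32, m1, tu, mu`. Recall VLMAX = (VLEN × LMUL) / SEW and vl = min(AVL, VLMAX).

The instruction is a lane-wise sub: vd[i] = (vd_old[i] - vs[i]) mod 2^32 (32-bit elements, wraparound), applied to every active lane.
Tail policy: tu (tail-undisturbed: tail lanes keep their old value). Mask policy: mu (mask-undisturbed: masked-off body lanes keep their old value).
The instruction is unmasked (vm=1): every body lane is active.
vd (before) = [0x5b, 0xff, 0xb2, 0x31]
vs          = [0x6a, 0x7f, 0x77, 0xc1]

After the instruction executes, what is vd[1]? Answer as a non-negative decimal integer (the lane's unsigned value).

VLMAX = (128 × 1) / 32 = 4 lanes
AVL=2 ≤ VLMAX=4, so vl = 2
lane  0: sub(0x5b,0x6a) ⇒ 0xfffffff1
lane  1: sub(0xff,0x7f) ⇒ 0x80
lane  2: tail/keep ⇒ 0xb2
lane  3: tail/keep ⇒ 0x31

vd[1] = 128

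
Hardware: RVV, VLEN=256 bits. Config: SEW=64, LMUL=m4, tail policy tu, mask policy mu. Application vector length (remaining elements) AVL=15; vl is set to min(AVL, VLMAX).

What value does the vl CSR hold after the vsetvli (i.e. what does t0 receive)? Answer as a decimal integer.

vl = 15

VLMAX = (256 × 4) / 64 = 16 lanes
vl = min(AVL, VLMAX) = min(15, 16) = 15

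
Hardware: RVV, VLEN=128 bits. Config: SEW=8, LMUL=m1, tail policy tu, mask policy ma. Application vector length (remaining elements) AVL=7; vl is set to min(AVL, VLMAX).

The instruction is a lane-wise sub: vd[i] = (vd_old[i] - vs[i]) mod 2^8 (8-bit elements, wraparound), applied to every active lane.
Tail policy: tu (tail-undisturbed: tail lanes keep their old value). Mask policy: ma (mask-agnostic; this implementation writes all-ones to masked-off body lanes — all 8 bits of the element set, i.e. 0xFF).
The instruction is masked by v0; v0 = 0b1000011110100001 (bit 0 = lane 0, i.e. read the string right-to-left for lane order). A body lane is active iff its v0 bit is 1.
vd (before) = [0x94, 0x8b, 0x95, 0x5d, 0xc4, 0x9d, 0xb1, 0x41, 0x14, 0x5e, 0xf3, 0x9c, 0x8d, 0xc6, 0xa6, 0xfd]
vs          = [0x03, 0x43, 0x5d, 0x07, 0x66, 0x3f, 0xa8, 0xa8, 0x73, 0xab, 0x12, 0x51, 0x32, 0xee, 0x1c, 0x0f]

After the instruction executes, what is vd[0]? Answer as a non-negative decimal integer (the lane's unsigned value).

lanes per group: 128·1/8 = 16
vl ← min(7, 16) = 7
lane  0: sub(0x94,0x03) ⇒ 0x91
lane  1: mask-off/ones ⇒ 0xff
lane  2: mask-off/ones ⇒ 0xff
lane  3: mask-off/ones ⇒ 0xff
lane  4: mask-off/ones ⇒ 0xff
lane  5: sub(0x9d,0x3f) ⇒ 0x5e
lane  6: mask-off/ones ⇒ 0xff
lane  7: tail/keep ⇒ 0x41
lane  8: tail/keep ⇒ 0x14
lane  9: tail/keep ⇒ 0x5e
lane 10: tail/keep ⇒ 0xf3
lane 11: tail/keep ⇒ 0x9c
lane 12: tail/keep ⇒ 0x8d
lane 13: tail/keep ⇒ 0xc6
lane 14: tail/keep ⇒ 0xa6
lane 15: tail/keep ⇒ 0xfd

vd[0] = 145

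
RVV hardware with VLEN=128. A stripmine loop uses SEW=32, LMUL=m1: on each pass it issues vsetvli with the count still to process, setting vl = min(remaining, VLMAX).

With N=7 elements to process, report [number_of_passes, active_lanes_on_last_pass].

[iterations, last_vl] = [2, 3]

VLMAX = VLEN×LMUL/SEW = 128×1/32 = 4
N=7: ⌈7/4⌉ = 2 iters; last vl = 7 − 1×4 = 3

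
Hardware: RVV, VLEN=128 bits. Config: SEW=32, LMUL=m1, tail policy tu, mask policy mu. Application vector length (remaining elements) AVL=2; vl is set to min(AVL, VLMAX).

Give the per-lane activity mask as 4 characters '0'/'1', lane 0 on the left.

VLMAX = (128 × 1) / 32 = 4 lanes
vl = min(AVL, VLMAX) = min(2, 4) = 2
bits (lane 0 leftmost): 1100

predicate = 1100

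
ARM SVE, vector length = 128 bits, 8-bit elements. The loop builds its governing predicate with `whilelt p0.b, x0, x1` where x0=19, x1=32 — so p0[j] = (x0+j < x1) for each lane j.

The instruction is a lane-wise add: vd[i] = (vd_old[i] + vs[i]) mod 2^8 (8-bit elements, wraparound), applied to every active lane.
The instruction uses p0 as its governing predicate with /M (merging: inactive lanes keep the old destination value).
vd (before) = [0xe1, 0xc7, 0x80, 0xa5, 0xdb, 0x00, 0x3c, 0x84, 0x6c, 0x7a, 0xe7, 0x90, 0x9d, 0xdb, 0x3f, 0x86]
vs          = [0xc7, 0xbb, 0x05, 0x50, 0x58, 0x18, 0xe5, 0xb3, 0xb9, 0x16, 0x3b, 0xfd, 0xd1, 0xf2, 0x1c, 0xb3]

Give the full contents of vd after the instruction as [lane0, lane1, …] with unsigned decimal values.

lane count: 128 div 8 = 16
active while 19+j < 32, i.e. j ∈ [0,13) capped at 16 ⇒ 13
  i=0: add(0xe1,0xc7) → 168
  i=1: add(0xc7,0xbb) → 130
  i=2: add(0x80,0x05) → 133
  i=3: add(0xa5,0x50) → 245
  i=4: add(0xdb,0x58) → 51
  i=5: add(0x00,0x18) → 24
  i=6: add(0x3c,0xe5) → 33
  i=7: add(0x84,0xb3) → 55
  i=8: add(0x6c,0xb9) → 37
  i=9: add(0x7a,0x16) → 144
  i=10: add(0xe7,0x3b) → 34
  i=11: add(0x90,0xfd) → 141
  i=12: add(0x9d,0xd1) → 110
  i=13: tail/keep → 219
  i=14: tail/keep → 63
  i=15: tail/keep → 134

vd = [168, 130, 133, 245, 51, 24, 33, 55, 37, 144, 34, 141, 110, 219, 63, 134]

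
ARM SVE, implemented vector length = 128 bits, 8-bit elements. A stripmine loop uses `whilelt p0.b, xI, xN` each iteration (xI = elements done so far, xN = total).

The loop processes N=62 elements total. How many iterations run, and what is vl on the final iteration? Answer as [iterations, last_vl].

[iterations, last_vl] = [4, 14]

128-bit reg / 8-bit elem → 16 lanes
N=62: ⌈62/16⌉ = 4 iters; last vl = 62 − 3×16 = 14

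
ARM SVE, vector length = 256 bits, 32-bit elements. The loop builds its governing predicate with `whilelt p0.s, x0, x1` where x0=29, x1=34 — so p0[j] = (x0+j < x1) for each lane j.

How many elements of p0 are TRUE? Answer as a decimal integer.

vl = 5

256-bit reg / 32-bit elem → 8 lanes
p0[j] = (29+j < 34); true for j=0..4 → 5 lanes set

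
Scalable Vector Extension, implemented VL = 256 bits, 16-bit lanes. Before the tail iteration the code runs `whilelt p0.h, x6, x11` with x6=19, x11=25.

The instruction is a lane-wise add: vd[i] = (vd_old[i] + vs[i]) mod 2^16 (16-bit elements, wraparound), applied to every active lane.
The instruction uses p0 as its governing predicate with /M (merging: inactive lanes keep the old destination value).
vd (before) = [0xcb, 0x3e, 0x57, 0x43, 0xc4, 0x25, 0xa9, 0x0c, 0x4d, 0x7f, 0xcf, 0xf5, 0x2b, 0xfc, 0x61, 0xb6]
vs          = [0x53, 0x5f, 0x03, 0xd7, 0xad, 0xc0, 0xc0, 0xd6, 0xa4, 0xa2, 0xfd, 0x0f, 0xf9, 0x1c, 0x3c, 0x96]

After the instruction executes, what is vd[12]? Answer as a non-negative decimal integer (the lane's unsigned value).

vd[12] = 43

register lanes = 256/16 = 16
whilelt: lane j active iff 19+j < 25 → j < 6 → 6 active
vd[0] add(0xcb,0x53) -> 0x11e
vd[1] add(0x3e,0x5f) -> 0x9d
vd[2] add(0x57,0x03) -> 0x5a
vd[3] add(0x43,0xd7) -> 0x11a
vd[4] add(0xc4,0xad) -> 0x171
vd[5] add(0x25,0xc0) -> 0xe5
vd[6] tail/keep -> 0xa9
vd[7] tail/keep -> 0x0c
vd[8] tail/keep -> 0x4d
vd[9] tail/keep -> 0x7f
vd[10] tail/keep -> 0xcf
vd[11] tail/keep -> 0xf5
vd[12] tail/keep -> 0x2b
vd[13] tail/keep -> 0xfc
vd[14] tail/keep -> 0x61
vd[15] tail/keep -> 0xb6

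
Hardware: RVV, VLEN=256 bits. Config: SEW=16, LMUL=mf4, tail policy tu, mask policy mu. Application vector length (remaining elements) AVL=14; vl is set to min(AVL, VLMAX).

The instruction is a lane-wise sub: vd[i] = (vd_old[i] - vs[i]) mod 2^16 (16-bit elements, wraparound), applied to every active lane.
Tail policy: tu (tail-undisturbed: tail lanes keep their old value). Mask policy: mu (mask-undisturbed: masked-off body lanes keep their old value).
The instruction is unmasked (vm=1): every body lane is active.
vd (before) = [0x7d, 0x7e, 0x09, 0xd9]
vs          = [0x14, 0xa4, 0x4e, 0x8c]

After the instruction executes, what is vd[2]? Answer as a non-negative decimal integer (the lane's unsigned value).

vd[2] = 65467

VLMAX = (256 × 1/4) / 16 = 4 lanes
vl ← min(14, 4) = 4
lane  0: sub(0x7d,0x14) ⇒ 0x69
lane  1: sub(0x7e,0xa4) ⇒ 0xffda
lane  2: sub(0x09,0x4e) ⇒ 0xffbb
lane  3: sub(0xd9,0x8c) ⇒ 0x4d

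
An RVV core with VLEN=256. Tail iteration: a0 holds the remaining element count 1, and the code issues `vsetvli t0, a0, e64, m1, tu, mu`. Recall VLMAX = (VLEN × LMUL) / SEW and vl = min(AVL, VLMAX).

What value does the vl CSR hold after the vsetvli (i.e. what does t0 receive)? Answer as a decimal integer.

vl = 1

lanes per group: 256·1/64 = 4
AVL=1 ≤ VLMAX=4, so vl = 1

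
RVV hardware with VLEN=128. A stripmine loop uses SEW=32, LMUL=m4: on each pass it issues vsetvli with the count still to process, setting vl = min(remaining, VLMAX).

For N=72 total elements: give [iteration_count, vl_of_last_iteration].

lanes per group: 128·4/32 = 16
72 elements at 16/iter → 5 passes, remainder 8 on the last

[iterations, last_vl] = [5, 8]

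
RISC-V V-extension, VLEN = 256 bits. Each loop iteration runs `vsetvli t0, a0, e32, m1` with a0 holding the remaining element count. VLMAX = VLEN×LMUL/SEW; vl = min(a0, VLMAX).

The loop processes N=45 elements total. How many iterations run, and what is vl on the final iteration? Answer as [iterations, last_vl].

VLMAX = (256 × 1) / 32 = 8 lanes
N=45: ⌈45/8⌉ = 6 iters; last vl = 45 − 5×8 = 5

[iterations, last_vl] = [6, 5]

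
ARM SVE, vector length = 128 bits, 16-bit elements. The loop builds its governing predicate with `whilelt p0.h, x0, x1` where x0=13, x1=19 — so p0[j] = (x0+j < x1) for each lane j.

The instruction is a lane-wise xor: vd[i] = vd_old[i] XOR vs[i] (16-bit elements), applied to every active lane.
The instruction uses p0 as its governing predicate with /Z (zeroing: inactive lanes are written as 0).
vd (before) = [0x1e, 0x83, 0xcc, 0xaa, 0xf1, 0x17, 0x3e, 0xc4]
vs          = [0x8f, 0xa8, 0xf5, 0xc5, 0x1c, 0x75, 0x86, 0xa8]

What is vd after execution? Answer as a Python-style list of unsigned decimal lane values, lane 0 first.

vd = [145, 43, 57, 111, 237, 98, 0, 0]

lane count: 128 div 16 = 8
whilelt: lane j active iff 13+j < 19 → j < 6 → 6 active
lane  0: xor(0x1e,0x8f) ⇒ 0x91
lane  1: xor(0x83,0xa8) ⇒ 0x2b
lane  2: xor(0xcc,0xf5) ⇒ 0x39
lane  3: xor(0xaa,0xc5) ⇒ 0x6f
lane  4: xor(0xf1,0x1c) ⇒ 0xed
lane  5: xor(0x17,0x75) ⇒ 0x62
lane  6: tail/zero ⇒ 0x00
lane  7: tail/zero ⇒ 0x00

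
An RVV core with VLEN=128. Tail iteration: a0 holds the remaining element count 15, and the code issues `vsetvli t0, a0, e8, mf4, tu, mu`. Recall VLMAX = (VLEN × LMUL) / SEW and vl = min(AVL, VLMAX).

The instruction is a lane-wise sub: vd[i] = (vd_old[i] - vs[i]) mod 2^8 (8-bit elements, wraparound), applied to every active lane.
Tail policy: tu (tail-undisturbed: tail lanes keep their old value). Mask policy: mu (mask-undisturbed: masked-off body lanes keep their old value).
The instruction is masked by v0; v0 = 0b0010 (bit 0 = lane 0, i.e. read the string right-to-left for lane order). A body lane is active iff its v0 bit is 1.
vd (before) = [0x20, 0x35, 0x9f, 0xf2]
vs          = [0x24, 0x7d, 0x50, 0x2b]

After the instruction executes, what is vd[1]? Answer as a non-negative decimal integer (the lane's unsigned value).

vd[1] = 184

VLMAX = VLEN×LMUL/SEW = 128×1/4/8 = 4
AVL=15 > VLMAX=4, so vl = 4
[0] mask-off/keep = 0x20
[1] sub(0x35,0x7d) = 0xb8
[2] mask-off/keep = 0x9f
[3] mask-off/keep = 0xf2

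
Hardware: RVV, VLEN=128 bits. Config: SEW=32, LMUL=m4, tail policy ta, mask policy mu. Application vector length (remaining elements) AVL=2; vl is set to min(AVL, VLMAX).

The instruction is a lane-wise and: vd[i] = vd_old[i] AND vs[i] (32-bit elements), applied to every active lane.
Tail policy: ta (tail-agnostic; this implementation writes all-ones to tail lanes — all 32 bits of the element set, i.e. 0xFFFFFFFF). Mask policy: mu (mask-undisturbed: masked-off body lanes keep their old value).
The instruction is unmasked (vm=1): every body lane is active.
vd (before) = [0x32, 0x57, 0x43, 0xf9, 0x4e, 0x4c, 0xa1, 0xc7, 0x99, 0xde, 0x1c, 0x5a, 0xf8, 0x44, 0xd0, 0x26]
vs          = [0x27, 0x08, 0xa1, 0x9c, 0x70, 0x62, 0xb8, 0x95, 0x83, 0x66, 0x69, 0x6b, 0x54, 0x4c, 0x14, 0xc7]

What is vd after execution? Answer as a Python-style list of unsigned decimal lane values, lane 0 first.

VLMAX = (128 × 4) / 32 = 16 lanes
vl = min(AVL, VLMAX) = min(2, 16) = 2
[0] and(0x32,0x27) = 0x22
[1] and(0x57,0x08) = 0x00
[2] tail/ones = 0xffffffff
[3] tail/ones = 0xffffffff
[4] tail/ones = 0xffffffff
[5] tail/ones = 0xffffffff
[6] tail/ones = 0xffffffff
[7] tail/ones = 0xffffffff
[8] tail/ones = 0xffffffff
[9] tail/ones = 0xffffffff
[10] tail/ones = 0xffffffff
[11] tail/ones = 0xffffffff
[12] tail/ones = 0xffffffff
[13] tail/ones = 0xffffffff
[14] tail/ones = 0xffffffff
[15] tail/ones = 0xffffffff

vd = [34, 0, 4294967295, 4294967295, 4294967295, 4294967295, 4294967295, 4294967295, 4294967295, 4294967295, 4294967295, 4294967295, 4294967295, 4294967295, 4294967295, 4294967295]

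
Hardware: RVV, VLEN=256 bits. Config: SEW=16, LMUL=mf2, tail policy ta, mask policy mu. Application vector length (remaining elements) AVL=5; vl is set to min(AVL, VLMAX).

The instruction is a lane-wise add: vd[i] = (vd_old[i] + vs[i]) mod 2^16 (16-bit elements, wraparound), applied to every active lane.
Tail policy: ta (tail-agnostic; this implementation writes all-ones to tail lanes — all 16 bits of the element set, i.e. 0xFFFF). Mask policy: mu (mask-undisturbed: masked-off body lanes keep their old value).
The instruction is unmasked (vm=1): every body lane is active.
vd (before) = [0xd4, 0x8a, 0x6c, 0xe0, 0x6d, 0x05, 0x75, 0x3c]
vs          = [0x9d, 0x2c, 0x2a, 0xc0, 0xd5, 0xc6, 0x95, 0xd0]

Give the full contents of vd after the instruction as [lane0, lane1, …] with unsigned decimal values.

vd = [369, 182, 150, 416, 322, 65535, 65535, 65535]

VLMAX = (256 × 1/2) / 16 = 8 lanes
vl = min(AVL, VLMAX) = min(5, 8) = 5
  i=0: add(0xd4,0x9d) → 369
  i=1: add(0x8a,0x2c) → 182
  i=2: add(0x6c,0x2a) → 150
  i=3: add(0xe0,0xc0) → 416
  i=4: add(0x6d,0xd5) → 322
  i=5: tail/ones → 65535
  i=6: tail/ones → 65535
  i=7: tail/ones → 65535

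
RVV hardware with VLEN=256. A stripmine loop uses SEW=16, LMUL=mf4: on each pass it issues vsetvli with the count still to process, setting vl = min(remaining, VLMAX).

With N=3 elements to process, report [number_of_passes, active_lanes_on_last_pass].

VLMAX = VLEN×LMUL/SEW = 256×1/4/16 = 4
3 elements at 4/iter → 1 passes, remainder 3 on the last

[iterations, last_vl] = [1, 3]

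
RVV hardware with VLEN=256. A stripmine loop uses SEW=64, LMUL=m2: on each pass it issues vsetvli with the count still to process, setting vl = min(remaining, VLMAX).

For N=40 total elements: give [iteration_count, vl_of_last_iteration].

VLMAX = VLEN×LMUL/SEW = 256×2/64 = 8
40 elements at 8/iter → 5 passes, remainder 8 on the last

[iterations, last_vl] = [5, 8]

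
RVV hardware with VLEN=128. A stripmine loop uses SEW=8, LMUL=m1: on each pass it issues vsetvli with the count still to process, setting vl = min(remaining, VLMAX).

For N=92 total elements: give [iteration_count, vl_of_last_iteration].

lanes per group: 128·1/8 = 16
iterations = ceil(92/16) = 6; final-pass vl = 12

[iterations, last_vl] = [6, 12]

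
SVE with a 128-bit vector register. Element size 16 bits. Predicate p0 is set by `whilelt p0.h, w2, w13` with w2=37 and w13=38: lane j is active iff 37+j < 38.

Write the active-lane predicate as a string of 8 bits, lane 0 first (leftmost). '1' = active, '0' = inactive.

predicate = 10000000

register lanes = 128/16 = 8
active while 37+j < 38, i.e. j ∈ [0,1) capped at 8 ⇒ 1
bits (lane 0 leftmost): 10000000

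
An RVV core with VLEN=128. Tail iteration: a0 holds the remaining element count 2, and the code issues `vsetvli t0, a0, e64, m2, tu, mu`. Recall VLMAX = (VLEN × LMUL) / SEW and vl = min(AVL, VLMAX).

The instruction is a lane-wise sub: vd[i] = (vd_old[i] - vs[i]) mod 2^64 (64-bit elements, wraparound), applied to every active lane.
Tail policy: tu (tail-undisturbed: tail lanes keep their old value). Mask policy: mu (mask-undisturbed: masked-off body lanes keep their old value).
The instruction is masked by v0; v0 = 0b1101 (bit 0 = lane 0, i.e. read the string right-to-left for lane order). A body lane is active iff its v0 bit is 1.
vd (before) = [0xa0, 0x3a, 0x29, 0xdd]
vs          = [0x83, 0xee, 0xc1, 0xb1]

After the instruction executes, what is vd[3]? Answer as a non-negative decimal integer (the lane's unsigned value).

vd[3] = 221

lanes per group: 128·2/64 = 4
vl = min(AVL, VLMAX) = min(2, 4) = 2
[0] sub(0xa0,0x83) = 0x1d
[1] mask-off/keep = 0x3a
[2] tail/keep = 0x29
[3] tail/keep = 0xdd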